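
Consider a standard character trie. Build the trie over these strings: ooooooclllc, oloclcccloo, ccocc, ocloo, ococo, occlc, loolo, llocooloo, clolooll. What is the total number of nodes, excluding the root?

56

Count nodes per top-level branch (shared prefixes stored once):
  'c'-branch (ccocc, clolooll): 12 nodes
  'l'-branch (llocooloo, loolo): 13 nodes
  'o'-branch (occlc, ocloo, ococo, oloclcccloo, ooooooclllc): 31 nodes
Sum: 56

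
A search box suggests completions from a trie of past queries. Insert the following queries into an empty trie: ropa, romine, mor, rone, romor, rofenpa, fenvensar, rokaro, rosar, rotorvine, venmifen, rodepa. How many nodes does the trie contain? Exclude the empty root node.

55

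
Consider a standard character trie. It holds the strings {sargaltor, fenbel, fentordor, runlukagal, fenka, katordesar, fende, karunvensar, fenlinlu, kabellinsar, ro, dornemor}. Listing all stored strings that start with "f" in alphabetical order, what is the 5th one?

fentordor

Filter for "f…" and sort: "fenbel", "fende", "fenka", "fenlinlu", "fentordor"
The 5th is fentordor.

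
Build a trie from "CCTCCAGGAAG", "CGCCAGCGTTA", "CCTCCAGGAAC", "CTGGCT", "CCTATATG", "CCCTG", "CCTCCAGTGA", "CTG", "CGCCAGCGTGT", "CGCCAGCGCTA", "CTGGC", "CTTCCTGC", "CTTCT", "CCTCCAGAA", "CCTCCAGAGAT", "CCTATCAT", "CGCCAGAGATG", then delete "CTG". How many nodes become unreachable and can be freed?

A node on "CTG"'s path can go only if nothing else ends at it or branches off below it.
Every node on "CTG" is still needed (e.g. by "CTGGCT"), so nothing is freed.
Nodes removed: 0

0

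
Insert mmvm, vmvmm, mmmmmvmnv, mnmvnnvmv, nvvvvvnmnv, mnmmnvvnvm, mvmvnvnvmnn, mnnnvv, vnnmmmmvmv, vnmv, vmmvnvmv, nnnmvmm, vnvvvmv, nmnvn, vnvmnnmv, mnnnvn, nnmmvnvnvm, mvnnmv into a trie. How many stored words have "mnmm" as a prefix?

1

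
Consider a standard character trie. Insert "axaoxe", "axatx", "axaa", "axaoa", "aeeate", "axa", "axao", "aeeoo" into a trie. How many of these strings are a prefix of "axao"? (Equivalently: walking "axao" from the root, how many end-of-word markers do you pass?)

Traverse "axao" character by character; count nodes along the way that are marked as word ends.
Prefixes of the query that are stored words: "axa", "axao"
Count: 2

2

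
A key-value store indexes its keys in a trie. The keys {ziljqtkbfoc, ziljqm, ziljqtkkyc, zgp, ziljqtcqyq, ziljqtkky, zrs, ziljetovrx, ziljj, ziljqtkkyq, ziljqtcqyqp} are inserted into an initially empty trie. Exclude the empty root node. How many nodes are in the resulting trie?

32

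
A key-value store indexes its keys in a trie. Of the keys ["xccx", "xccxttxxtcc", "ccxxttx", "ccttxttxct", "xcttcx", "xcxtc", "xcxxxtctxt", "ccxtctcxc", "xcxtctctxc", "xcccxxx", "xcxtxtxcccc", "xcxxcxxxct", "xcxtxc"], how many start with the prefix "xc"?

10

Filter for entries beginning with "xc":
Matches: "xcccxxx", "xccx", "xccxttxxtcc", "xcttcx", "xcxtc", "xcxtctctxc", "xcxtxc", "xcxtxtxcccc", "xcxxcxxxct", "xcxxxtctxt"
Count: 10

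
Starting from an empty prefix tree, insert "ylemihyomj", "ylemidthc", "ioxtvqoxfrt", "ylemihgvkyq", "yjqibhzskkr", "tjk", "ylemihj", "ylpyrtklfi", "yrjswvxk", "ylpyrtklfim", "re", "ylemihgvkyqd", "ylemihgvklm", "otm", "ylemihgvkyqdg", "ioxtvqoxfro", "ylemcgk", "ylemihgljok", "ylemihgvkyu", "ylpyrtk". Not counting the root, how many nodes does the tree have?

For each word, the new-node count is its length minus the longest prefix already in the trie:
  "ylemihyomj" → 10 new (y, l, e, m, i, h, y, o, m, j)
  "ylemidthc" → prefix "ylemi" already present; 4 new (d, t, h, c)
  "ioxtvqoxfrt" → 11 new (i, o, x, t, v, q, o, x, f, r, t)
  "ylemihgvkyq" → prefix "ylemih" already present; 5 new (g, v, k, y, q)
  "yjqibhzskkr" → prefix "y" already present; 10 new (j, q, i, b, h, z, s, k, k, r)
  "tjk" → 3 new (t, j, k)
  "ylemihj" → prefix "ylemih" already present; 1 new (j)
  "ylpyrtklfi" → prefix "yl" already present; 8 new (p, y, r, t, k, l, f, i)
  "yrjswvxk" → prefix "y" already present; 7 new (r, j, s, w, v, x, k)
  "ylpyrtklfim" → prefix "ylpyrtklfi" already present; 1 new (m)
  "re" → 2 new (r, e)
  "ylemihgvkyqd" → prefix "ylemihgvkyq" already present; 1 new (d)
  "ylemihgvklm" → prefix "ylemihgvk" already present; 2 new (l, m)
  "otm" → 3 new (o, t, m)
  "ylemihgvkyqdg" → prefix "ylemihgvkyqd" already present; 1 new (g)
  "ioxtvqoxfro" → prefix "ioxtvqoxfr" already present; 1 new (o)
  "ylemcgk" → prefix "ylem" already present; 3 new (c, g, k)
  "ylemihgljok" → prefix "ylemihg" already present; 4 new (l, j, o, k)
  "ylemihgvkyu" → prefix "ylemihgvky" already present; 1 new (u)
  "ylpyrtk" → prefix "ylpyrtk" already present; 0 new (none)
Total nodes = 10 + 4 + 11 + 5 + 10 + 3 + 1 + 8 + 7 + 1 + 2 + 1 + 2 + 3 + 1 + 1 + 3 + 4 + 1 + 0 = 78

78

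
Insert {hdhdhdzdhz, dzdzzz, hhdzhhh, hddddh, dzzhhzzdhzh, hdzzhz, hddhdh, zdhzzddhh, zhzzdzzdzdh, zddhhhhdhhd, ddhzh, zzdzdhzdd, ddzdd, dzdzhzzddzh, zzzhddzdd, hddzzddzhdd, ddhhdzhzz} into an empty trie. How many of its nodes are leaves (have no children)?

17

A leaf is a node with no children — equivalently, the end of a word that is not a proper prefix of any other stored word.
Those words: "ddhhdzhzz", "ddhzh", "ddzdd", "dzdzhzzddzh", "dzdzzz", "dzzhhzzdhzh", "hddddh", "hddhdh", "hddzzddzhdd", "hdhdhdzdhz", "hdzzhz", "hhdzhhh", "zddhhhhdhhd", "zdhzzddhh", "zhzzdzzdzdh", "zzdzdhzdd", "zzzhddzdd"
Leaf count: 17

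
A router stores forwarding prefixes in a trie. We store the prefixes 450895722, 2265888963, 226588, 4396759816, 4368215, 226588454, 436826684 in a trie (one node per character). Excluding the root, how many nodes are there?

40

Insert word by word; a character creates a node only if that edge doesn't already exist:
  "450895722" → 9 new (4, 5, 0, 8, 9, 5, 7, 2, 2)
  "2265888963" → 10 new (2, 2, 6, 5, 8, 8, 8, 9, 6, 3)
  "226588" → prefix "226588" already present; 0 new (none)
  "4396759816" → prefix "4" already present; 9 new (3, 9, 6, 7, 5, 9, 8, 1, 6)
  "4368215" → prefix "43" already present; 5 new (6, 8, 2, 1, 5)
  "226588454" → prefix "226588" already present; 3 new (4, 5, 4)
  "436826684" → prefix "43682" already present; 4 new (6, 6, 8, 4)
Total nodes = 9 + 10 + 0 + 9 + 5 + 3 + 4 = 40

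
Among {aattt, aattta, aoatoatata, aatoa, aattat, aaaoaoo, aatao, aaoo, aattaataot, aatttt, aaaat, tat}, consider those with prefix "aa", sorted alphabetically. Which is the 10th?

aatttt

Words with prefix "aa", in lexicographic order: "aaaat", "aaaoaoo", "aaoo", "aatao", "aatoa", "aattaataot", "aattat", "aattt", "aattta", "aatttt"
Position 10: aatttt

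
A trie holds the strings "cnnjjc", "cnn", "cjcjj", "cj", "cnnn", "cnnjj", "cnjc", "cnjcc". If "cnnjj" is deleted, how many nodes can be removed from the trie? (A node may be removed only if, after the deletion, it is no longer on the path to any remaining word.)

0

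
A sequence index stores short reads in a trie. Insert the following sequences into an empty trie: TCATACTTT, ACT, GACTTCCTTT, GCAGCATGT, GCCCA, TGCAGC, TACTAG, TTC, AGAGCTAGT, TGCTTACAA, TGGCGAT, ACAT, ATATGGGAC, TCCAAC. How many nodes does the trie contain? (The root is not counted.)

Trace insertions, counting only characters that open a new branch:
  "TCATACTTT" → 9 new (T, C, A, T, A, C, T, T, T)
  "ACT" → 3 new (A, C, T)
  "GACTTCCTTT" → 10 new (G, A, C, T, T, C, C, T, T, T)
  "GCAGCATGT" → prefix "G" already present; 8 new (C, A, G, C, A, T, G, T)
  "GCCCA" → prefix "GC" already present; 3 new (C, C, A)
  "TGCAGC" → prefix "T" already present; 5 new (G, C, A, G, C)
  "TACTAG" → prefix "T" already present; 5 new (A, C, T, A, G)
  "TTC" → prefix "T" already present; 2 new (T, C)
  "AGAGCTAGT" → prefix "A" already present; 8 new (G, A, G, C, T, A, G, T)
  "TGCTTACAA" → prefix "TGC" already present; 6 new (T, T, A, C, A, A)
  "TGGCGAT" → prefix "TG" already present; 5 new (G, C, G, A, T)
  "ACAT" → prefix "AC" already present; 2 new (A, T)
  "ATATGGGAC" → prefix "A" already present; 8 new (T, A, T, G, G, G, A, C)
  "TCCAAC" → prefix "TC" already present; 4 new (C, A, A, C)
Total nodes = 9 + 3 + 10 + 8 + 3 + 5 + 5 + 2 + 8 + 6 + 5 + 2 + 8 + 4 = 78

78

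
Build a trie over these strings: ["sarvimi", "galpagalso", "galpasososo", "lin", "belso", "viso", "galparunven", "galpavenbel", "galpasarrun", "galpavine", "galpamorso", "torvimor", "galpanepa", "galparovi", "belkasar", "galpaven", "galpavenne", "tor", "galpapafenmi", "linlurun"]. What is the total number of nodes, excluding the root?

94

Trace insertions, counting only characters that open a new branch:
  "sarvimi" → 7 new (s, a, r, v, i, m, i)
  "galpagalso" → 10 new (g, a, l, p, a, g, a, l, s, o)
  "galpasososo" → prefix "galpa" already present; 6 new (s, o, s, o, s, o)
  "lin" → 3 new (l, i, n)
  "belso" → 5 new (b, e, l, s, o)
  "viso" → 4 new (v, i, s, o)
  "galparunven" → prefix "galpa" already present; 6 new (r, u, n, v, e, n)
  "galpavenbel" → prefix "galpa" already present; 6 new (v, e, n, b, e, l)
  "galpasarrun" → prefix "galpas" already present; 5 new (a, r, r, u, n)
  "galpavine" → prefix "galpav" already present; 3 new (i, n, e)
  "galpamorso" → prefix "galpa" already present; 5 new (m, o, r, s, o)
  "torvimor" → 8 new (t, o, r, v, i, m, o, r)
  "galpanepa" → prefix "galpa" already present; 4 new (n, e, p, a)
  "galparovi" → prefix "galpar" already present; 3 new (o, v, i)
  "belkasar" → prefix "bel" already present; 5 new (k, a, s, a, r)
  "galpaven" → prefix "galpaven" already present; 0 new (none)
  "galpavenne" → prefix "galpaven" already present; 2 new (n, e)
  "tor" → prefix "tor" already present; 0 new (none)
  "galpapafenmi" → prefix "galpa" already present; 7 new (p, a, f, e, n, m, i)
  "linlurun" → prefix "lin" already present; 5 new (l, u, r, u, n)
Total nodes = 7 + 10 + 6 + 3 + 5 + 4 + 6 + 6 + 5 + 3 + 5 + 8 + 4 + 3 + 5 + 0 + 2 + 0 + 7 + 5 = 94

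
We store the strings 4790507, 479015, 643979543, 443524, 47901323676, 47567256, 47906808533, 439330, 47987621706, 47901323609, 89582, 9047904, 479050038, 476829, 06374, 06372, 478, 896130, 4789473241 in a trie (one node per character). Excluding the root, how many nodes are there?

Trace insertions, counting only characters that open a new branch:
  "4790507" → 7 new (4, 7, 9, 0, 5, 0, 7)
  "479015" → prefix "4790" already present; 2 new (1, 5)
  "643979543" → 9 new (6, 4, 3, 9, 7, 9, 5, 4, 3)
  "443524" → prefix "4" already present; 5 new (4, 3, 5, 2, 4)
  "47901323676" → prefix "47901" already present; 6 new (3, 2, 3, 6, 7, 6)
  "47567256" → prefix "47" already present; 6 new (5, 6, 7, 2, 5, 6)
  "47906808533" → prefix "4790" already present; 7 new (6, 8, 0, 8, 5, 3, 3)
  "439330" → prefix "4" already present; 5 new (3, 9, 3, 3, 0)
  "47987621706" → prefix "479" already present; 8 new (8, 7, 6, 2, 1, 7, 0, 6)
  "47901323609" → prefix "479013236" already present; 2 new (0, 9)
  "89582" → 5 new (8, 9, 5, 8, 2)
  "9047904" → 7 new (9, 0, 4, 7, 9, 0, 4)
  "479050038" → prefix "479050" already present; 3 new (0, 3, 8)
  "476829" → prefix "47" already present; 4 new (6, 8, 2, 9)
  "06374" → 5 new (0, 6, 3, 7, 4)
  "06372" → prefix "0637" already present; 1 new (2)
  "478" → prefix "47" already present; 1 new (8)
  "896130" → prefix "89" already present; 4 new (6, 1, 3, 0)
  "4789473241" → prefix "478" already present; 7 new (9, 4, 7, 3, 2, 4, 1)
Total nodes = 7 + 2 + 9 + 5 + 6 + 6 + 7 + 5 + 8 + 2 + 5 + 7 + 3 + 4 + 5 + 1 + 1 + 4 + 7 = 94

94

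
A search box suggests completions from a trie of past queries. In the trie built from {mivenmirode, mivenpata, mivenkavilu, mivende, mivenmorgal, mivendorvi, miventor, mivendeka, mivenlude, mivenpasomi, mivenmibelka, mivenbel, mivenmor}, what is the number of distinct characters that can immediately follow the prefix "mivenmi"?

2

The children of the "mivenmi" node are the distinct next characters among strings starting with "mivenmi".
Distinct next characters after "mivenmi": b, r.
That node has 2 child edges.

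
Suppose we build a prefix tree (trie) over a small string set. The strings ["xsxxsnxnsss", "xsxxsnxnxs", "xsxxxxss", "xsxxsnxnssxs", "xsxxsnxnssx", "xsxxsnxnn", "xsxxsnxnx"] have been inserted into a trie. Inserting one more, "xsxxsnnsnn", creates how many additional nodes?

Walking "xsxxsnnsnn" from the root, the first 6 characters ("xsxxsn") follow existing edges; "n" is the first miss.
Each of the 4 remaining characters creates one node.

4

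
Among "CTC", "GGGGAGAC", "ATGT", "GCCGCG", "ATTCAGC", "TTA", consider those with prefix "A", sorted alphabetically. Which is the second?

Words with prefix "A", in lexicographic order: "ATGT", "ATTCAGC"
Position 2: ATTCAGC

ATTCAGC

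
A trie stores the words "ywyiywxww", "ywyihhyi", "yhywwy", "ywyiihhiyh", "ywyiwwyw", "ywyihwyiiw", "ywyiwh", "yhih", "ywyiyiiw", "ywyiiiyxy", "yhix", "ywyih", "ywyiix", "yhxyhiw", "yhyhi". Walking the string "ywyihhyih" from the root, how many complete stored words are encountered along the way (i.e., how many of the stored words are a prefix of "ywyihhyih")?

2

Check each prefix of "ywyihhyih" against the stored set — each match is an end-marker on the path.
Prefixes of the query that are stored words: "ywyih", "ywyihhyi"
Count: 2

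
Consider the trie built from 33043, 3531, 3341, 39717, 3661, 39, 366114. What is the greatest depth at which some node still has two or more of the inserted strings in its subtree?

Equivalently: take the maximum, over all pairs, of their longest common prefix length.
"3661" and "366114" agree on "3661" (4 characters) before diverging; nothing deeper is shared.
Longest shared-prefix length: 4

4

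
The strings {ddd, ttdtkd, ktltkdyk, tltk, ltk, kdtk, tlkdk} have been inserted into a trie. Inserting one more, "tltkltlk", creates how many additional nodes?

Walking "tltkltlk" from the root, the first 4 characters ("tltk") follow existing edges; "l" is the first miss.
So 8 − 4 = 4 new nodes.

4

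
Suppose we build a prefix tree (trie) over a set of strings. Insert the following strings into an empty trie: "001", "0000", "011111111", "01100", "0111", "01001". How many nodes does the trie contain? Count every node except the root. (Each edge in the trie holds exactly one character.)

18

Count nodes per top-level branch (shared prefixes stored once):
  '0'-branch (0000, 001, 01001, 01100, 0111, 011111111): 18 nodes
Sum: 18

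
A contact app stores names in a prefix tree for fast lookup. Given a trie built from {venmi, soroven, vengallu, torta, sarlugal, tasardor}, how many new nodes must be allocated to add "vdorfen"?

Walking "vdorfen" from the root, the first 1 characters ("v") follow existing edges; "d" is the first miss.
Each of the 6 remaining characters creates one node.

6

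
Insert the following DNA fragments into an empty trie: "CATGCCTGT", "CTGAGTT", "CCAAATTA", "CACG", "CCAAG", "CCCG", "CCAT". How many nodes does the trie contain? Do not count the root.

28

Count nodes per top-level branch (shared prefixes stored once):
  'C'-branch (CACG, CATGCCTGT, CCAAATTA, CCAAG, CCAT, CCCG, CTGAGTT): 28 nodes
Sum: 28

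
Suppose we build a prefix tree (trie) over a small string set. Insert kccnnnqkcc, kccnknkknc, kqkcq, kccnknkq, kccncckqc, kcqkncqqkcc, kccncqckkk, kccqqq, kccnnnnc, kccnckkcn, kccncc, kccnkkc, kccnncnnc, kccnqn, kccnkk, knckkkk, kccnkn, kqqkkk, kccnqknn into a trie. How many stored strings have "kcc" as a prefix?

Walk to "kcc"; the words in its subtree are exactly those with that prefix.
Words under "kcc": kccncc, kccncckqc, kccnckkcn, kccncqckkk, kccnkk, kccnkkc, kccnkn, kccnknkknc, kccnknkq, kccnncnnc, kccnnnnc, kccnnnqkcc, kccnqknn, kccnqn, kccqqq
Count: 15

15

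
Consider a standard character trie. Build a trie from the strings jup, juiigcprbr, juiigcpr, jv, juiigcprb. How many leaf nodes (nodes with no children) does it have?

Leaves are exactly the stored words that no other stored word extends.
Those words: "juiigcprbr", "jup", "jv"
Leaf count: 3

3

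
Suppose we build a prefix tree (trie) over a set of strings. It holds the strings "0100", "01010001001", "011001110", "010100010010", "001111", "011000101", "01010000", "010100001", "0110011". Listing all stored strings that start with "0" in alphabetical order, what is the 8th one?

Words with prefix "0", in lexicographic order: "001111", "0100", "01010000", "010100001", "01010001001", "010100010010", "011000101", "0110011", "011001110"
The 8th is 0110011.

0110011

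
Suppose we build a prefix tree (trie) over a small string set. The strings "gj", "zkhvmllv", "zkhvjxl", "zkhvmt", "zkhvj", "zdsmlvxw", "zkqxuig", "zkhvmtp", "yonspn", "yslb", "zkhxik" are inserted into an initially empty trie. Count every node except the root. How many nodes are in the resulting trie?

For each word, the new-node count is its length minus the longest prefix already in the trie:
  "gj" → 2 new (g, j)
  "zkhvmllv" → 8 new (z, k, h, v, m, l, l, v)
  "zkhvjxl" → prefix "zkhv" already present; 3 new (j, x, l)
  "zkhvmt" → prefix "zkhvm" already present; 1 new (t)
  "zkhvj" → prefix "zkhvj" already present; 0 new (none)
  "zdsmlvxw" → prefix "z" already present; 7 new (d, s, m, l, v, x, w)
  "zkqxuig" → prefix "zk" already present; 5 new (q, x, u, i, g)
  "zkhvmtp" → prefix "zkhvmt" already present; 1 new (p)
  "yonspn" → 6 new (y, o, n, s, p, n)
  "yslb" → prefix "y" already present; 3 new (s, l, b)
  "zkhxik" → prefix "zkh" already present; 3 new (x, i, k)
Total nodes = 2 + 8 + 3 + 1 + 0 + 7 + 5 + 1 + 6 + 3 + 3 = 39

39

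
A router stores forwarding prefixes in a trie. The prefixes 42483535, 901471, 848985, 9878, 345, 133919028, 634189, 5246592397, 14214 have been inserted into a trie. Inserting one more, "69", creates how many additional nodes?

The longest prefix of "69" already in the trie is "6" (length 1).
So 2 − 1 = 1 new nodes.

1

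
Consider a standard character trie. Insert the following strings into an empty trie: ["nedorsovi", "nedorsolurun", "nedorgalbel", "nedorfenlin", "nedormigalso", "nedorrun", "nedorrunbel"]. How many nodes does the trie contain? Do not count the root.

39

Trace insertions, counting only characters that open a new branch:
  "nedorsovi" → 9 new (n, e, d, o, r, s, o, v, i)
  "nedorsolurun" → prefix "nedorso" already present; 5 new (l, u, r, u, n)
  "nedorgalbel" → prefix "nedor" already present; 6 new (g, a, l, b, e, l)
  "nedorfenlin" → prefix "nedor" already present; 6 new (f, e, n, l, i, n)
  "nedormigalso" → prefix "nedor" already present; 7 new (m, i, g, a, l, s, o)
  "nedorrun" → prefix "nedor" already present; 3 new (r, u, n)
  "nedorrunbel" → prefix "nedorrun" already present; 3 new (b, e, l)
Total nodes = 9 + 5 + 6 + 6 + 7 + 3 + 3 = 39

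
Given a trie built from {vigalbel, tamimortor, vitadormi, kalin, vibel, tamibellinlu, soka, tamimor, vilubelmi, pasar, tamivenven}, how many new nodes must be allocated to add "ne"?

2

"ne" shares no prefix with any stored word, so all 2 characters open new nodes.
2 − 0 = 2 new nodes.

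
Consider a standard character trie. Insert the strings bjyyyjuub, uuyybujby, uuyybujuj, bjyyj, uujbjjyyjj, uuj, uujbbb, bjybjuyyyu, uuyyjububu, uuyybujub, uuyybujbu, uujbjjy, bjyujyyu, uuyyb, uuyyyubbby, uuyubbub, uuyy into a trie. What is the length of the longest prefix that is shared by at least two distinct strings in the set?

Equivalently: take the maximum, over all pairs, of their longest common prefix length.
"uuyybujbu" and "uuyybujby" agree on "uuyybujb" (8 characters) before diverging; nothing deeper is shared.
Longest shared-prefix length: 8

8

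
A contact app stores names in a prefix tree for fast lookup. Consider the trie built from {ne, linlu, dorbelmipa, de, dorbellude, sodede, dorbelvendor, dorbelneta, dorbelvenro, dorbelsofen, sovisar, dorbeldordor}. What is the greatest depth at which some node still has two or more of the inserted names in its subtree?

Equivalently: take the maximum, over all pairs, of their longest common prefix length.
"dorbelvendor" and "dorbelvenro" agree on "dorbelven" (9 characters) before diverging; nothing deeper is shared.
Longest shared-prefix length: 9

9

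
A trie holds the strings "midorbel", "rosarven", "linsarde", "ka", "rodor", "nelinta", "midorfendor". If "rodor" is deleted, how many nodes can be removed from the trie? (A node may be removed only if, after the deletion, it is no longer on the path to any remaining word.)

3

A node on "rodor"'s path can go only if nothing else ends at it or branches off below it.
The suffix "dor" (3 nodes) is used only by "rodor"; the node for "ro" still has the child "s", so pruning stops there.
Nodes removed: 3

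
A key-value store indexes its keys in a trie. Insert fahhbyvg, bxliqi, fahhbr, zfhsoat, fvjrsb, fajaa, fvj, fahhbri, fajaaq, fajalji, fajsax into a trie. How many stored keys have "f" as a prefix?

Filter for entries beginning with "f":
Matches: "fahhbr", "fahhbri", "fahhbyvg", "fajaa", "fajaaq", "fajalji", "fajsax", "fvj", "fvjrsb"
Count: 9

9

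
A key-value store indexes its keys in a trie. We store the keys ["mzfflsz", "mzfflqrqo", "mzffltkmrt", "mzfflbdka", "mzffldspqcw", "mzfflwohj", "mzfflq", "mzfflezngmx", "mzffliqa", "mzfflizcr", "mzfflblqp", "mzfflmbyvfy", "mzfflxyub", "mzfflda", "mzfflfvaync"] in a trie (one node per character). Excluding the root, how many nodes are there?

Insert word by word; a character creates a node only if that edge doesn't already exist:
  "mzfflsz" → 7 new (m, z, f, f, l, s, z)
  "mzfflqrqo" → prefix "mzffl" already present; 4 new (q, r, q, o)
  "mzffltkmrt" → prefix "mzffl" already present; 5 new (t, k, m, r, t)
  "mzfflbdka" → prefix "mzffl" already present; 4 new (b, d, k, a)
  "mzffldspqcw" → prefix "mzffl" already present; 6 new (d, s, p, q, c, w)
  "mzfflwohj" → prefix "mzffl" already present; 4 new (w, o, h, j)
  "mzfflq" → prefix "mzfflq" already present; 0 new (none)
  "mzfflezngmx" → prefix "mzffl" already present; 6 new (e, z, n, g, m, x)
  "mzffliqa" → prefix "mzffl" already present; 3 new (i, q, a)
  "mzfflizcr" → prefix "mzffli" already present; 3 new (z, c, r)
  "mzfflblqp" → prefix "mzfflb" already present; 3 new (l, q, p)
  "mzfflmbyvfy" → prefix "mzffl" already present; 6 new (m, b, y, v, f, y)
  "mzfflxyub" → prefix "mzffl" already present; 4 new (x, y, u, b)
  "mzfflda" → prefix "mzffld" already present; 1 new (a)
  "mzfflfvaync" → prefix "mzffl" already present; 6 new (f, v, a, y, n, c)
Total nodes = 7 + 4 + 5 + 4 + 6 + 4 + 0 + 6 + 3 + 3 + 3 + 6 + 4 + 1 + 6 = 62

62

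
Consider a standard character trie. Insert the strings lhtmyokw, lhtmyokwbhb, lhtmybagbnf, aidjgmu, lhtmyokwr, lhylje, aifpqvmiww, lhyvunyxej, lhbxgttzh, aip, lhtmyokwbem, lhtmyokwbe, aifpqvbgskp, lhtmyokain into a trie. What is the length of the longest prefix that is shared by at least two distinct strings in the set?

10

Look for the deepest trie node that still has at least two words in its subtree.
e.g. "lhtmyokwbe" and "lhtmyokwbem" share the prefix "lhtmyokwbe" of length 10; no pair shares a longer one.
Longest shared-prefix length: 10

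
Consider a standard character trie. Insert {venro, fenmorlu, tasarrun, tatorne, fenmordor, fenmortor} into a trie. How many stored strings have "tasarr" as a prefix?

Walk to "tasarr"; the words in its subtree are exactly those with that prefix.
Matches: "tasarrun"
Count: 1

1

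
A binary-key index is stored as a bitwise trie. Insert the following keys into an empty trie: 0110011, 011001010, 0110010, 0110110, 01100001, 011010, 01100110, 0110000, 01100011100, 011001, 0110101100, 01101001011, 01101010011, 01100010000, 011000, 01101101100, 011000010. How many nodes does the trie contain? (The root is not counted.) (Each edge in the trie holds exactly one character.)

For each word, the new-node count is its length minus the longest prefix already in the trie:
  "0110011" → 7 new (0, 1, 1, 0, 0, 1, 1)
  "011001010" → prefix "011001" already present; 3 new (0, 1, 0)
  "0110010" → prefix "0110010" already present; 0 new (none)
  "0110110" → prefix "0110" already present; 3 new (1, 1, 0)
  "01100001" → prefix "01100" already present; 3 new (0, 0, 1)
  "011010" → prefix "01101" already present; 1 new (0)
  "01100110" → prefix "0110011" already present; 1 new (0)
  "0110000" → prefix "0110000" already present; 0 new (none)
  "01100011100" → prefix "011000" already present; 5 new (1, 1, 1, 0, 0)
  "011001" → prefix "011001" already present; 0 new (none)
  "0110101100" → prefix "011010" already present; 4 new (1, 1, 0, 0)
  "01101001011" → prefix "011010" already present; 5 new (0, 1, 0, 1, 1)
  "01101010011" → prefix "0110101" already present; 4 new (0, 0, 1, 1)
  "01100010000" → prefix "0110001" already present; 4 new (0, 0, 0, 0)
  "011000" → prefix "011000" already present; 0 new (none)
  "01101101100" → prefix "0110110" already present; 4 new (1, 1, 0, 0)
  "011000010" → prefix "01100001" already present; 1 new (0)
Total nodes = 7 + 3 + 0 + 3 + 3 + 1 + 1 + 0 + 5 + 0 + 4 + 5 + 4 + 4 + 0 + 4 + 1 = 45

45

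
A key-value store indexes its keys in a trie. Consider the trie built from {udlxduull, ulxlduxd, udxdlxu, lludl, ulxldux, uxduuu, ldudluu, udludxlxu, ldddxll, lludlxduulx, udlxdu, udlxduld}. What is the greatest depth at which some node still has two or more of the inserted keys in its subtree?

7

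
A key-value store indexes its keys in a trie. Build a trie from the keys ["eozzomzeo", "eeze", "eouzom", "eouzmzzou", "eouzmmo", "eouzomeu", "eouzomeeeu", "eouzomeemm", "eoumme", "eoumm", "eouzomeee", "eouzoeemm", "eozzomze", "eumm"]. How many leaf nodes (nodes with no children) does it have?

10

Leaves are exactly the stored words that no other stored word extends.
Those words: "eeze", "eoumme", "eouzmmo", "eouzmzzou", "eouzoeemm", "eouzomeeeu", "eouzomeemm", "eouzomeu", "eozzomzeo", "eumm"
Leaf count: 10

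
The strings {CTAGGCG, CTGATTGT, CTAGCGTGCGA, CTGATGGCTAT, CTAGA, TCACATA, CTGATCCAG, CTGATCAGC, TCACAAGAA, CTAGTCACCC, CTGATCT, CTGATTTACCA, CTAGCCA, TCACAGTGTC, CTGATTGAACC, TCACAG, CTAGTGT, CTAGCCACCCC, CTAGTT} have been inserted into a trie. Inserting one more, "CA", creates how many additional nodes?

1

"C" is already a path in the trie; the remaining "A" must be added.
Each of the 1 remaining characters creates one node.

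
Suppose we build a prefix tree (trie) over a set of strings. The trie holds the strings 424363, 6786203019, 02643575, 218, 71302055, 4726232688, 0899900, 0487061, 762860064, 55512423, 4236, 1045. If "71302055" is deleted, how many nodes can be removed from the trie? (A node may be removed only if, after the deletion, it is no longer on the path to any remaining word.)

7

Walk "71302055" from the leaf back toward the root, removing each node that no remaining word uses.
The suffix "1302055" (7 nodes) is used only by "71302055"; the node for "7" still has the child "6", so pruning stops there.
Nodes removed: 7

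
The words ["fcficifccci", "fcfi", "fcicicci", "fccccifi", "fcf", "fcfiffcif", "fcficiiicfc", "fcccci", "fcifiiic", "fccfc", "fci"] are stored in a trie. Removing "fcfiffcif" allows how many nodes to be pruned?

5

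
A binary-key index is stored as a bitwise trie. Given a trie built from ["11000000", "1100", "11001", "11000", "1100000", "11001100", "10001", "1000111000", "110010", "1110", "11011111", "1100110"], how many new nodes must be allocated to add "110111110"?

1

Walking "110111110" from the root, the first 8 characters ("11011111") follow existing edges; "0" is the first miss.
So 9 − 8 = 1 new nodes.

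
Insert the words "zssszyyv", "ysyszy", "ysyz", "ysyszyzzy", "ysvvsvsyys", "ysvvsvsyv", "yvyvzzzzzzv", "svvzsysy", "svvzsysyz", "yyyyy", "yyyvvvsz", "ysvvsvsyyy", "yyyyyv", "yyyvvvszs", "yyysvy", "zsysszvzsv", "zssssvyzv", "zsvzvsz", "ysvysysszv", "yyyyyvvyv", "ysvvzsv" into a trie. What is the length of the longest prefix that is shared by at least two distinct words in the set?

9

The deepest shared node is where two words last agree before diverging.
e.g. "ysvvsvsyys" and "ysvvsvsyyy" share the prefix "ysvvsvsyy" of length 9; no pair shares a longer one.
Longest shared-prefix length: 9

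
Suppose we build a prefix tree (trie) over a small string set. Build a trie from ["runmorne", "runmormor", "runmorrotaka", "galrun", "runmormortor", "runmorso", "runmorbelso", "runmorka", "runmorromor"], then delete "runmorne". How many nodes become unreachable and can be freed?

A node on "runmorne"'s path can go only if nothing else ends at it or branches off below it.
The suffix "ne" (2 nodes) is used only by "runmorne"; the node for "runmor" still has the child "m", so pruning stops there.
Nodes removed: 2

2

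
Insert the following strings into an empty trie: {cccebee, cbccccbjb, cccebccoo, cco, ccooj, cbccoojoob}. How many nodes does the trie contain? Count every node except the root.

Count nodes per top-level branch (shared prefixes stored once):
  'c'-branch (cbccccbjb, cbccoojoob, cccebccoo, cccebee, cco, ccooj): 28 nodes
Sum: 28

28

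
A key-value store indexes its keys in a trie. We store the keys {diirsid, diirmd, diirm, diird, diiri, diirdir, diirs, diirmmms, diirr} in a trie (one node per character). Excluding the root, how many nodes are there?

For each word, the new-node count is its length minus the longest prefix already in the trie:
  "diirsid" → 7 new (d, i, i, r, s, i, d)
  "diirmd" → prefix "diir" already present; 2 new (m, d)
  "diirm" → prefix "diirm" already present; 0 new (none)
  "diird" → prefix "diir" already present; 1 new (d)
  "diiri" → prefix "diir" already present; 1 new (i)
  "diirdir" → prefix "diird" already present; 2 new (i, r)
  "diirs" → prefix "diirs" already present; 0 new (none)
  "diirmmms" → prefix "diirm" already present; 3 new (m, m, s)
  "diirr" → prefix "diir" already present; 1 new (r)
Total nodes = 7 + 2 + 0 + 1 + 1 + 2 + 0 + 3 + 1 = 17

17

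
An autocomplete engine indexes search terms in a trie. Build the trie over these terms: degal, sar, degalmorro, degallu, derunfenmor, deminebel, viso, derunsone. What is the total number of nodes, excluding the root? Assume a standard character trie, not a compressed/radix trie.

Count nodes per top-level branch (shared prefixes stored once):
  'd'-branch (degal, degallu, degalmorro, deminebel, derunfenmor, derunsone): 32 nodes
  's'-branch (sar): 3 nodes
  'v'-branch (viso): 4 nodes
Sum: 39

39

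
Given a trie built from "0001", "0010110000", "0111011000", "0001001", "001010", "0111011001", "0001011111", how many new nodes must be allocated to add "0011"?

"001" is already a path in the trie; the remaining "1" must be added.
New nodes needed: |"0011"| − 3 = 4 − 3 = 1.

1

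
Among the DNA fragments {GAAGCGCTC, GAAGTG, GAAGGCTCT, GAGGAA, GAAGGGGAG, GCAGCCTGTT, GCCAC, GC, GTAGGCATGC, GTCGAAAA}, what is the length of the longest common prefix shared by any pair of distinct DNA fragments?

5

The deepest shared node is where two words last agree before diverging.
"GAAGGCTCT" and "GAAGGGGAG" agree on "GAAGG" (5 characters) before diverging; nothing deeper is shared.
Longest shared-prefix length: 5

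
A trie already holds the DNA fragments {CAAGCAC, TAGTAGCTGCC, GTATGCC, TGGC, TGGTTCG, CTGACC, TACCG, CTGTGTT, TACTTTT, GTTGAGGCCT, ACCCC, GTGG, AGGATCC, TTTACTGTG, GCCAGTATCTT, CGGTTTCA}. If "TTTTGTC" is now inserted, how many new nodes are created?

4

Walking "TTTTGTC" from the root, the first 3 characters ("TTT") follow existing edges; "T" is the first miss.
Each of the 4 remaining characters creates one node.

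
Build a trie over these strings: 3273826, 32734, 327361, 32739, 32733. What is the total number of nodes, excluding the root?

Count nodes per top-level branch (shared prefixes stored once):
  '3'-branch (32733, 32734, 327361, 3273826, 32739): 12 nodes
Sum: 12

12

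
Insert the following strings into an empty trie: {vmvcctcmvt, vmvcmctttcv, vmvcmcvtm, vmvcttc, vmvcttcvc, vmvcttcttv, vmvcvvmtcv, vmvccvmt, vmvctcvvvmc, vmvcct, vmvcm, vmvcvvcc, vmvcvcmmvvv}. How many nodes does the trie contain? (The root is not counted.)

51

For each word, the new-node count is its length minus the longest prefix already in the trie:
  "vmvcctcmvt" → 10 new (v, m, v, c, c, t, c, m, v, t)
  "vmvcmctttcv" → prefix "vmvc" already present; 7 new (m, c, t, t, t, c, v)
  "vmvcmcvtm" → prefix "vmvcmc" already present; 3 new (v, t, m)
  "vmvcttc" → prefix "vmvc" already present; 3 new (t, t, c)
  "vmvcttcvc" → prefix "vmvcttc" already present; 2 new (v, c)
  "vmvcttcttv" → prefix "vmvcttc" already present; 3 new (t, t, v)
  "vmvcvvmtcv" → prefix "vmvc" already present; 6 new (v, v, m, t, c, v)
  "vmvccvmt" → prefix "vmvcc" already present; 3 new (v, m, t)
  "vmvctcvvvmc" → prefix "vmvct" already present; 6 new (c, v, v, v, m, c)
  "vmvcct" → prefix "vmvcct" already present; 0 new (none)
  "vmvcm" → prefix "vmvcm" already present; 0 new (none)
  "vmvcvvcc" → prefix "vmvcvv" already present; 2 new (c, c)
  "vmvcvcmmvvv" → prefix "vmvcv" already present; 6 new (c, m, m, v, v, v)
Total nodes = 10 + 7 + 3 + 3 + 2 + 3 + 6 + 3 + 6 + 0 + 0 + 2 + 6 = 51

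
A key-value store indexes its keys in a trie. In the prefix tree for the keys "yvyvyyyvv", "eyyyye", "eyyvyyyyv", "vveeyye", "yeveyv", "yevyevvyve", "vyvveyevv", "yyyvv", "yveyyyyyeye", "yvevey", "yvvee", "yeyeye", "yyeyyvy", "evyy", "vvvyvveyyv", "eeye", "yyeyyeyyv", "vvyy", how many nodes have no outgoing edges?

18

Leaves are exactly the stored words that no other stored word extends.
Those words: "eeye", "evyy", "eyyvyyyyv", "eyyyye", "vveeyye", "vvvyvveyyv", "vvyy", "vyvveyevv", "yeveyv", "yevyevvyve", "yeyeye", "yvevey", "yveyyyyyeye", "yvvee", "yvyvyyyvv", "yyeyyeyyv", "yyeyyvy", "yyyvv"
Leaf count: 18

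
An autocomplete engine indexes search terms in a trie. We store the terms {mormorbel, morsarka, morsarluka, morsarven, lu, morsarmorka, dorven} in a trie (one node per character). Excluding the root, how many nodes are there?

Trie structure (* marks end of a word):
(root)
├─ d
│  └─ o
│     └─ r
│        └─ v
│           └─ e
│              └─ n *
├─ l
│  └─ u *
└─ m
   └─ o
      └─ r
         ├─ m
         │  └─ o
         │     └─ r
         │        └─ b
         │           └─ e
         │              └─ l *
         └─ s
            └─ a
               └─ r
                  ├─ k
                  │  └─ a *
                  ├─ l
                  │  └─ u
                  │     └─ k
                  │        └─ a *
                  ├─ m
                  │  └─ o
                  │     └─ r
                  │        └─ k
                  │           └─ a *
                  └─ v
                     └─ e
                        └─ n *
Counting every labelled node above: 34.

34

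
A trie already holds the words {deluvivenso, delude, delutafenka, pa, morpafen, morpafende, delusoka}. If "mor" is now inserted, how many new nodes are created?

0

"mor" is already a full path in the trie; only an end-marker is added.
No new nodes are needed: 0.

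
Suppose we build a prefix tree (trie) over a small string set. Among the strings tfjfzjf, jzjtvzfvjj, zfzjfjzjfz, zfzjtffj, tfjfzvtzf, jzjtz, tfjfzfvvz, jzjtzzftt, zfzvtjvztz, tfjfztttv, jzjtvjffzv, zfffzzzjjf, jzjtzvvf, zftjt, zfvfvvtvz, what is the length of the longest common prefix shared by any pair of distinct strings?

Equivalently: take the maximum, over all pairs, of their longest common prefix length.
"jzjtvjffzv" and "jzjtvzfvjj" agree on "jzjtv" (5 characters) before diverging; nothing deeper is shared.
Longest shared-prefix length: 5

5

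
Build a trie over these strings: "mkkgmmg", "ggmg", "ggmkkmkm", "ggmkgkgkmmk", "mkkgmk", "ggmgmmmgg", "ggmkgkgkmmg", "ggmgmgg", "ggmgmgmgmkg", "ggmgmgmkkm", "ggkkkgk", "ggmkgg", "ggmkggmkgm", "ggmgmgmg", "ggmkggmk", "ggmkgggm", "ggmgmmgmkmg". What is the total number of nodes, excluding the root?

57

Count nodes per top-level branch (shared prefixes stored once):
  'g'-branch (ggkkkgk, ggmg, ggmgmgg, ggmgmgmg, ggmgmgmgmkg, ggmgmgmkkm, ggmgmmgmkmg, ggmgmmmgg, ggmkgg, ggmkgggm, ggmkggmk, ggmkggmkgm, ggmkgkgkmmg, ggmkgkgkmmk, ggmkkmkm): 49 nodes
  'm'-branch (mkkgmk, mkkgmmg): 8 nodes
Sum: 57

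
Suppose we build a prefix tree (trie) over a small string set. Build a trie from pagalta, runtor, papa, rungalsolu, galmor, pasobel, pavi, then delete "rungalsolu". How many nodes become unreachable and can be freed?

7

Walk "rungalsolu" from the leaf back toward the root, removing each node that no remaining word uses.
The suffix "galsolu" (7 nodes) is used only by "rungalsolu"; the node for "run" still has the child "t", so pruning stops there.
Nodes removed: 7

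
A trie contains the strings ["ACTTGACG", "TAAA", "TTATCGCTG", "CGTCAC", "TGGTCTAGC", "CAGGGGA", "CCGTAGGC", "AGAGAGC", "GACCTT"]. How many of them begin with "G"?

1

Filter for entries beginning with "G":
Words under "G": GACCTT
Count: 1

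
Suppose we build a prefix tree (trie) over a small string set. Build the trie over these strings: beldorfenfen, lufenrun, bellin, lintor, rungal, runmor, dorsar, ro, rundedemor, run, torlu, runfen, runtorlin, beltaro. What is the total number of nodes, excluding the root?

Count nodes per top-level branch (shared prefixes stored once):
  'b'-branch (beldorfenfen, bellin, beltaro): 19 nodes
  'd'-branch (dorsar): 6 nodes
  'l'-branch (lintor, lufenrun): 13 nodes
  'r'-branch (ro, run, rundedemor, runfen, rungal, runmor, runtorlin): 26 nodes
  't'-branch (torlu): 5 nodes
Sum: 69

69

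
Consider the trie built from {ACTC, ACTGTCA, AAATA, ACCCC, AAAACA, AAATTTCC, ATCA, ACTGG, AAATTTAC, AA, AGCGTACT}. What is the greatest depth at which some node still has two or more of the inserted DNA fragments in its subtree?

The deepest shared node is where two words last agree before diverging.
e.g. "AAATTTAC" and "AAATTTCC" share the prefix "AAATTT" of length 6; no pair shares a longer one.
Longest shared-prefix length: 6

6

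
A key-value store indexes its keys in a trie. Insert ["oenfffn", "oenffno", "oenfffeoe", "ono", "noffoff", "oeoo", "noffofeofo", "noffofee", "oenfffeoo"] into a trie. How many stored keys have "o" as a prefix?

Traverse to the node for "o", then collect every word in that subtree.
Matches: "oenfffeoe", "oenfffeoo", "oenfffn", "oenffno", "oeoo", "ono"
Count: 6

6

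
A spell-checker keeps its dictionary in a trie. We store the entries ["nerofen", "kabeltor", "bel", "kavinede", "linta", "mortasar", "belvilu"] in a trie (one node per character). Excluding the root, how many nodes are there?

Count nodes per top-level branch (shared prefixes stored once):
  'b'-branch (bel, belvilu): 7 nodes
  'k'-branch (kabeltor, kavinede): 14 nodes
  'l'-branch (linta): 5 nodes
  'm'-branch (mortasar): 8 nodes
  'n'-branch (nerofen): 7 nodes
Sum: 41

41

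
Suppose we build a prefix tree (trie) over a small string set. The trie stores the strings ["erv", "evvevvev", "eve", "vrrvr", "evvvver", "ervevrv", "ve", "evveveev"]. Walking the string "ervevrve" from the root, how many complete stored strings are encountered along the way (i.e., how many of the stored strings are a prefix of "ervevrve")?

Walk "ervevrve" from the root; an end-of-word marker is hit whenever a stored word is a prefix of "ervevrve".
Prefixes of the query that are stored words: "erv", "ervevrv"
Count: 2

2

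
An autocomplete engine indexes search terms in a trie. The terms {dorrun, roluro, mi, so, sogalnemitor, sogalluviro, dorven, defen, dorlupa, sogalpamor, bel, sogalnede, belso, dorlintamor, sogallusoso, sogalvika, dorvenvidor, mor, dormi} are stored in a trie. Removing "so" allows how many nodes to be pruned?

0

A node on "so"'s path can go only if nothing else ends at it or branches off below it.
Every node on "so" is still needed (e.g. by "sogalnemitor"), so nothing is freed.
Nodes removed: 0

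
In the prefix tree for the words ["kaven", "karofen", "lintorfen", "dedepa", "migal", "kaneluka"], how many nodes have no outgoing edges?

Leaves are exactly the stored words that no other stored word extends.
Those words: "dedepa", "kaneluka", "karofen", "kaven", "lintorfen", "migal"
Leaf count: 6

6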